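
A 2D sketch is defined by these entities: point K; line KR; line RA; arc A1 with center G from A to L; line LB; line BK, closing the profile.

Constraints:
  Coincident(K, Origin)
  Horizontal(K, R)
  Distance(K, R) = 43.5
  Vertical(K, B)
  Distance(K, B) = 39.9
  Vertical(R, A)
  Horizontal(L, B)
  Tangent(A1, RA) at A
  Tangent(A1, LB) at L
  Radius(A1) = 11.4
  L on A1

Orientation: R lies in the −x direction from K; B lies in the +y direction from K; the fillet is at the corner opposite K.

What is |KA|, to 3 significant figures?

52.0

K is at the origin; K and R share the same y with |KR| = 43.5 and R on the −x side, so R = (-43.5, 0.00). K and B share the same x with |KB| = 39.9 and B on the +y side, so B = (0.00, 39.9). The virtual corner opposite K is at (-43.5, 39.9). A1 meets RA tangentially, so GA is at right angles to RA and A1 meets LB tangentially, so GL is at right angles to LB, with radius 11.4, so the center G sits 11.4 in from both sides at G = (-32.1, 28.5). That places the tangent points at A = (-43.5, 28.5) on RA and L = (-32.1, 39.9) on LB. Then |KA| = |A − K| = 52.0.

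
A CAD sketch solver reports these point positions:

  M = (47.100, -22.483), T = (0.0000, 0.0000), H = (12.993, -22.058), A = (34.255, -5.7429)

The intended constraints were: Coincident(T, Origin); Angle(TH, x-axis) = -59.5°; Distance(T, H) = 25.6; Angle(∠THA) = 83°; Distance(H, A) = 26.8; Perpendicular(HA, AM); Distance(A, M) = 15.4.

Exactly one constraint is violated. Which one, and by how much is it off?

Distance(A, M) = 15.4 — off by 5.70.

T = (0.00, 0.00) ✓; TH at -59.50° ✓; |TH| = 25.60 ✓; ∠THA = 83.00° ✓; |HA| = 26.80 ✓; ∠(HA, AM) = 90.00° ✓; |AM| = 21.10 ✗.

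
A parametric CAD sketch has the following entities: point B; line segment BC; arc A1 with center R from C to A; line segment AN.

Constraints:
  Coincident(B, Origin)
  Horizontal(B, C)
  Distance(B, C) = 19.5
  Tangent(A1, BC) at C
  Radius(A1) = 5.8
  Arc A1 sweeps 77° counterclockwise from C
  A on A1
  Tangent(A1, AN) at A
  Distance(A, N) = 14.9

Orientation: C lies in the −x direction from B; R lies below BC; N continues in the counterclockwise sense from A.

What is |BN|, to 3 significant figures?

34.3

On A1, C sits at bearing 90° from R; a 77° counterclockwise sweep puts A at bearing 167°, so A = R + 5.8·(cos 167°, sin 167°) = (-25.2, -4.50). Tangency of A1 to AN means the radius RA is perpendicular to AN, so AN runs along (−sin 167°, cos 167°); with |AN| = 14.9, N = (-28.5, -19.0). Then |BN| = |N − B| = 34.3.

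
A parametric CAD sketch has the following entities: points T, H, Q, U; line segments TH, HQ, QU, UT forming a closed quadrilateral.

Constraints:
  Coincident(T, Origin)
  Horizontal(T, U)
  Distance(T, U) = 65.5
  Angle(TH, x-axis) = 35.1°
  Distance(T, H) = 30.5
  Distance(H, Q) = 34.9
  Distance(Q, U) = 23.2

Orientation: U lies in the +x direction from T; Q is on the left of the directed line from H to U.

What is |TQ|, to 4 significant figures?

63.59

Checks: |HQ| = 34.90 ✓; |QU| = 23.20 ✓.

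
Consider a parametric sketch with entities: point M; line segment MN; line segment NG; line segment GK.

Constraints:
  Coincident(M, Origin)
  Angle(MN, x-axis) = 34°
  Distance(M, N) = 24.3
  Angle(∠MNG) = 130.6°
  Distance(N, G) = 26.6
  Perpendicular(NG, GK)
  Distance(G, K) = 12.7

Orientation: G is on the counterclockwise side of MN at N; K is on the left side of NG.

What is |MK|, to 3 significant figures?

42.8

∠MNG = 130.6°, so NG runs at 34.0° + (180° − 130.6°) = 83.4° from the x-axis; with |NG| = 26.6, G = N + 26.6·(cos 83.4°, sin 83.4°) = (23.2, 40.0). The perpendicularity gives GK at right angles to NG; with |GK| = 12.7 on the left of NG, K = G + 12.7·(-0.993, 0.115) = (10.6, 41.5). Then |MK| = |K − M| = 42.8.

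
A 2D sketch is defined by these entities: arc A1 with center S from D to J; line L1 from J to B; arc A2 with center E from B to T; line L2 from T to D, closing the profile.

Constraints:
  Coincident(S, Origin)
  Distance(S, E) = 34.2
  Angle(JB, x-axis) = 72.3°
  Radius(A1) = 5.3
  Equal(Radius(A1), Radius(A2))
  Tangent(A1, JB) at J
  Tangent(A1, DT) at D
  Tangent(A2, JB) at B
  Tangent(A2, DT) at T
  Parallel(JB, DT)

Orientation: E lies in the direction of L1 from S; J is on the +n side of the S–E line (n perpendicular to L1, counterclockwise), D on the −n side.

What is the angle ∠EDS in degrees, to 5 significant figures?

81.191°

The slot axis is L1's direction at 72.3°, so u = (cos 72.3°, sin 72.3°) = (0.30403, 0.95266) and n = (−sin 72.3°, cos 72.3°) = (-0.95266, 0.30403). S is at the origin and E lies 34.2 along u from S, so E = 34.2·u = (10.398, 32.581). Tangency of A1 to both parallel lines with radius 5.3 puts J and D at S ± 5.3·n: J = (-5.0491, 1.6114), D = (5.0491, -1.6114). Then cos ∠EDS = DE·DS / (|DE||DS|), giving 81.191°.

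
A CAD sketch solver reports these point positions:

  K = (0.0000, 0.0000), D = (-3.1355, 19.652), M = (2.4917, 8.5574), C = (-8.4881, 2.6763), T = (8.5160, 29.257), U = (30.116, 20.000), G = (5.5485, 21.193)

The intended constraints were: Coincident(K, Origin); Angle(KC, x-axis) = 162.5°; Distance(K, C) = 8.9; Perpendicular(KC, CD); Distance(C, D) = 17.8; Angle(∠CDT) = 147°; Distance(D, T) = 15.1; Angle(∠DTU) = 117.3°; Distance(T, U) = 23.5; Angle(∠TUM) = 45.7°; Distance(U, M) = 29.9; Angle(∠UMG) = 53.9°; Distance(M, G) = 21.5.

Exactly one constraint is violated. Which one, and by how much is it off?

Distance(M, G) = 21.5 — off by 8.50.

K = (0.00, 0.00) ✓; KC at 162.5° ✓; |KC| = 8.900 ✓; ∠(KC, CD) = 90.00° ✓; |CD| = 17.80 ✓; ∠CDT = 147.0° ✓; |DT| = 15.10 ✓; ∠DTU = 117.3° ✓; |TU| = 23.50 ✓; ∠TUM = 45.70° ✓; |UM| = 29.90 ✓; ∠UMG = 53.90° ✓; |MG| = 13.00 ✗.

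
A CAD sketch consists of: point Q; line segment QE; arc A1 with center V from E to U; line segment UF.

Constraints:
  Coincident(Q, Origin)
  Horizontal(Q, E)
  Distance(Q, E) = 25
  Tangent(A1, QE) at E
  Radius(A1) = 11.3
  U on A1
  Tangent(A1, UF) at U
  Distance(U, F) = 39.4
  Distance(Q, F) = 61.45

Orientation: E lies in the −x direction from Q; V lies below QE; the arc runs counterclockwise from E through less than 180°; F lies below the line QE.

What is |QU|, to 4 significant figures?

38.22

Q is at the origin; Q and E share the same y with |QE| = 25.0 and E on the −x side, so E = (-25.00, 0.000). Tangency of A1 to QE means the radius VE is perpendicular to QE, so V = E + (0, -11.3) = (-25.00, -11.30). Since VU ⟂ UF (tangency), |VF| = √(11.3² + 39.4²) = 40.99 regardless of where U sits on A1. So F lies on both circle(Q, 61.45) and circle(V, 40.99); the below-QE intersection is F = (-33.77, -51.34). U is the foot of the tangent from F: U = (-36.28, -12.02).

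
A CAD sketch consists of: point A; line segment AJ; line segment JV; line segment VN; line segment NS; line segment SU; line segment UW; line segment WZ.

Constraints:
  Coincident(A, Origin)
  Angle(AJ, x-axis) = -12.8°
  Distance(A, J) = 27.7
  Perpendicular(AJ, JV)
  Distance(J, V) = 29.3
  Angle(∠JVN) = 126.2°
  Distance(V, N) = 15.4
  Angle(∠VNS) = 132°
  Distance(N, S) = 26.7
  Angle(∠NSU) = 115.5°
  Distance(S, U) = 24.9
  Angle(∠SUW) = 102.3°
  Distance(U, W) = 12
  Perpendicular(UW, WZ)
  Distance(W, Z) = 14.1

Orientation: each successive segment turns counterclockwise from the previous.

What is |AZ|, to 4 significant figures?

16.16

∠SUW = 102.3° gives UW at -38.80° from the x-axis; with |UW| = 12.0, W = (-5.055, 4.720). UW is perpendicular to WZ, so WZ runs at 51.20°; with |WZ| = 14.1, Z = (3.781, 15.71). Then |AZ| = |Z − A| = 16.16.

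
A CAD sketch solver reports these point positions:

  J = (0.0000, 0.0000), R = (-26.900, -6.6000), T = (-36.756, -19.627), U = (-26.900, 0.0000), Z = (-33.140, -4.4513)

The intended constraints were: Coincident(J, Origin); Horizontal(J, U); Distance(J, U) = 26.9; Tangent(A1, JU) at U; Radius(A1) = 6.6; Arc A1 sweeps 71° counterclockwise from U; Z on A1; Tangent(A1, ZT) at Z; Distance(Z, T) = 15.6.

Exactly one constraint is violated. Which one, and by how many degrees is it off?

Tangent(A1, ZT) at Z — off by 5.60°.

J = (0.00, 0.00) ✓; J.y = 0.00, U.y = 0.00 ✓; |JU| = 26.90 ✓; ∠(RU, UJ) = 90.00° ✓; |RU| = 6.600 ✓; bearing(R→Z) − bearing(R→U) = 71.00° ✓; |RZ| = 6.600 ✓; ∠(RZ, ZT) = 84.40° ✗; |ZT| = 15.60 ✓.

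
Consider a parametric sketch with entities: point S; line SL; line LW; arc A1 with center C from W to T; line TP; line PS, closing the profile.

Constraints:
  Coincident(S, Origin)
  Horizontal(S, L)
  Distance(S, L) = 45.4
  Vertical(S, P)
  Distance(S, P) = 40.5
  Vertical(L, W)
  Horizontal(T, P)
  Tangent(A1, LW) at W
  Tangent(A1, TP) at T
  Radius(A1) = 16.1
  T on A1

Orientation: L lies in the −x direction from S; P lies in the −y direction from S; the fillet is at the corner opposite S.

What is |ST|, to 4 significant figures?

49.99

S is at the origin; SL is horizontal with |SL| = 45.4 and L on the −x side, so L = (-45.40, 0.000). SP is vertical with |SP| = 40.5 and P on the −y side, so P = (0.000, -40.50). The virtual corner opposite S is at (-45.40, -40.50). A1 meets LW tangentially, so CW is at right angles to LW and since A1 is tangent to TP there, CT ⟂ TP, with radius 16.1, so the center C sits 16.1 in from both sides at C = (-29.30, -24.40). That places the tangent points at W = (-45.40, -24.40) on LW and T = (-29.30, -40.50) on TP. Then |ST| = |T − S| = 49.99.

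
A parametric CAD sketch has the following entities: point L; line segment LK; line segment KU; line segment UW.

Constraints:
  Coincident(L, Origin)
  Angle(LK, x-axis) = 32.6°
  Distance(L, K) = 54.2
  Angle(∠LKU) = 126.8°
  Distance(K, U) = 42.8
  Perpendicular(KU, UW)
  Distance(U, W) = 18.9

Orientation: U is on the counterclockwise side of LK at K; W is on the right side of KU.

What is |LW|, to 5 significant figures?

97.706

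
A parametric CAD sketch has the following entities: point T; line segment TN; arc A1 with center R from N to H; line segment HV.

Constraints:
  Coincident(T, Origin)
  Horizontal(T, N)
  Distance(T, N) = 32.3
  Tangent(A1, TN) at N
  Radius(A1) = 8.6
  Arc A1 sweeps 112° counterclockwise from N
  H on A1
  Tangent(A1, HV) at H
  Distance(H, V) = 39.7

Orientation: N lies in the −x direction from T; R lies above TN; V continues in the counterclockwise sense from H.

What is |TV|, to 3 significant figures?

62.5

On A1, N sits at bearing -90° from R; a 112° counterclockwise sweep puts H at bearing 22°, so H = R + 8.6·(cos 22°, sin 22°) = (-24.3, 11.8). A1 meets HV tangentially, so RH is at right angles to HV, so HV runs along (−sin 22°, cos 22°); with |HV| = 39.7, V = (-39.2, 48.6). Then |TV| = |V − T| = 62.5.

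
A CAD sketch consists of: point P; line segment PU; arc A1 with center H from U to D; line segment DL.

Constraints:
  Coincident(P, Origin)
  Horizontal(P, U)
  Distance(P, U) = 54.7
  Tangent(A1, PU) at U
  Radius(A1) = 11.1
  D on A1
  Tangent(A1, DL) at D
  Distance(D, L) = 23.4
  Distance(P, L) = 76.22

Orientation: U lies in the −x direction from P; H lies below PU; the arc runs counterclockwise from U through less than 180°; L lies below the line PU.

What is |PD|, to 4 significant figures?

66.41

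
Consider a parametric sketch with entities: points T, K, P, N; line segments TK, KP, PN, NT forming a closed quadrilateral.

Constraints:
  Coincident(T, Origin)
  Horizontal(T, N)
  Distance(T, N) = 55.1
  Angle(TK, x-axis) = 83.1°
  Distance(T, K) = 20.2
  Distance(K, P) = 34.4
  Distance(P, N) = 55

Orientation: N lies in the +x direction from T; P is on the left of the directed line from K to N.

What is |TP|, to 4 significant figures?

52.37

Checks: |KP| = 34.40 ✓; |PN| = 55.00 ✓.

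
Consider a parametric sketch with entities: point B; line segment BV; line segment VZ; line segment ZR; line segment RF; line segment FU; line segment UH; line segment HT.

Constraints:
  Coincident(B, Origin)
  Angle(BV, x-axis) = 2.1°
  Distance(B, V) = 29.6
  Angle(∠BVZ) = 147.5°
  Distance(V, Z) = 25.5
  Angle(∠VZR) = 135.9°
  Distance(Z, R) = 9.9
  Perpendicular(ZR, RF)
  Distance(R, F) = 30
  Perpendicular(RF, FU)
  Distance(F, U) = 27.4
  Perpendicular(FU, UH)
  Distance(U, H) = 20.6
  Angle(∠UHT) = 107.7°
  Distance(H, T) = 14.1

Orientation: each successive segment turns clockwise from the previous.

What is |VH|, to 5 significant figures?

8.3852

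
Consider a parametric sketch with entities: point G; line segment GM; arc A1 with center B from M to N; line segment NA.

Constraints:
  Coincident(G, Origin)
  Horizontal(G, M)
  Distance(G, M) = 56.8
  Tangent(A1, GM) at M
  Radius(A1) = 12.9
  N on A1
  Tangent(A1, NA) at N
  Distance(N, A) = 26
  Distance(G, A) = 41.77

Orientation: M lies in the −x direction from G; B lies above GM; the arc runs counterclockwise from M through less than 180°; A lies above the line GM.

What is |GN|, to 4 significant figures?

46.44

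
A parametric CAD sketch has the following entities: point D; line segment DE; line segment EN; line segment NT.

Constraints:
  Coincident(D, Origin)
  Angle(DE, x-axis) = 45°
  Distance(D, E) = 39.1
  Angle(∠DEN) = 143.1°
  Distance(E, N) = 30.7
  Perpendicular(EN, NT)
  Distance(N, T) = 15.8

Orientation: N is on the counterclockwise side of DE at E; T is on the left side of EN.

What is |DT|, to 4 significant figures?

62.44

D is at the origin; DE runs at 45.0° with length 39.1, so E = 39.1·(cos 45.0°, sin 45.0°) = (27.65, 27.65). ∠DEN = 143.1°, so EN runs at 45.0° + (180° − 143.1°) = 81.90° from the x-axis; with |EN| = 30.7, N = E + 30.7·(cos 81.90°, sin 81.90°) = (31.97, 58.04). EN ⟂ NT; with |NT| = 15.8 on the left of EN, T = N + 15.8·(-0.9900, 0.1409) = (16.33, 60.27). Then |DT| = |T − D| = 62.44.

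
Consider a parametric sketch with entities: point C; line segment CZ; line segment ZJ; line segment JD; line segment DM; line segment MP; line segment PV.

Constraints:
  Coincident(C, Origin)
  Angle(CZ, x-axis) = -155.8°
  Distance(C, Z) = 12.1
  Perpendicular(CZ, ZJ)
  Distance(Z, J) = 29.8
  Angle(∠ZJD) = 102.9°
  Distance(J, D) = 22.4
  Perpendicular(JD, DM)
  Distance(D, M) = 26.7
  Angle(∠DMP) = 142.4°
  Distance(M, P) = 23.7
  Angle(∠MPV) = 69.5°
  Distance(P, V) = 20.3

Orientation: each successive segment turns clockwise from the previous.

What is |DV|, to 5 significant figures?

37.843

C is at the origin; CZ runs at -155.8° with length 12.1, so Z = (-11.037, -4.9601). The perpendicularity gives ZJ at right angles to CZ, so ZJ runs at 114.20°; with |ZJ| = 29.8, J = (-23.252, 22.221). ∠ZJD = 102.9° gives JD at 37.100° from the x-axis; with |JD| = 22.4, D = (-5.3865, 35.733). The perpendicularity gives DM at right angles to JD, so DM runs at -52.900°; with |DM| = 26.7, M = (10.719, 14.437). ∠DMP = 142.4° gives MP at -90.500° from the x-axis; with |MP| = 23.7, P = (10.512, -9.2616). ∠MPV = 69.5° gives PV at 159.00° from the x-axis; with |PV| = 20.3, V = (-8.4393, -1.9867). Then |DV| = |V − D| = 37.843.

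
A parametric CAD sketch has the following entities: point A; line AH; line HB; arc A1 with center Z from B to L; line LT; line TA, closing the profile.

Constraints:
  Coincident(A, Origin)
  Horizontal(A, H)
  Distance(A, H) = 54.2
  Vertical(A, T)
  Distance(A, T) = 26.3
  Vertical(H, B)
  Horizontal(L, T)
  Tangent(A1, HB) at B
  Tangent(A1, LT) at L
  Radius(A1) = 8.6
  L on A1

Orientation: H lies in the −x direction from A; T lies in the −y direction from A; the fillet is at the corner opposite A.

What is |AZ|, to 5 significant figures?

48.915

A is at the origin; AH is horizontal with |AH| = 54.2 and H on the −x side, so H = (-54.200, 0.0000). AT is vertical with |AT| = 26.3 and T on the −y side, so T = (0.0000, -26.300). The virtual corner opposite A is at (-54.200, -26.300). Tangency of A1 to HB means the radius ZB is perpendicular to HB and the tangent condition forces ZL to be normal to LT, with radius 8.6, so the center Z sits 8.6 in from both sides at Z = (-45.600, -17.700). Then |AZ| = |Z − A| = 48.915.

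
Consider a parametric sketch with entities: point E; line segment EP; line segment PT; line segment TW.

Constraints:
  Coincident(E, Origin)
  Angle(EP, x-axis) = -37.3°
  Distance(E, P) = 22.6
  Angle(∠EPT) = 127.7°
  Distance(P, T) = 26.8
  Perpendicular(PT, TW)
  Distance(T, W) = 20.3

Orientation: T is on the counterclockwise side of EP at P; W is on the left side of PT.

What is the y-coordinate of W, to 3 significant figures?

12.8

E is at the origin; EP runs at -37.3° with length 22.6, so P = 22.6·(cos -37.3°, sin -37.3°) = (18.0, -13.7). ∠EPT = 127.7°, so PT runs at -37.3° + (180° − 127.7°) = 15.0° from the x-axis; with |PT| = 26.8, T = P + 26.8·(cos 15.0°, sin 15.0°) = (43.9, -6.76). PT is perpendicular to TW; with |TW| = 20.3 on the left of PT, W = T + 20.3·(-0.259, 0.966) = (38.6, 12.8). So W.y = 12.8.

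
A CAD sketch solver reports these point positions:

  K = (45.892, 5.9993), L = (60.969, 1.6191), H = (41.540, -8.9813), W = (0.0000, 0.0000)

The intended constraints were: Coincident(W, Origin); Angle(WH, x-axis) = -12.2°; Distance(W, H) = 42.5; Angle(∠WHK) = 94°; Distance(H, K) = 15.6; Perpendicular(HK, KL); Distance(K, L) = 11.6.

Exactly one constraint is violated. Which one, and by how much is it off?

Distance(K, L) = 11.6 — off by 4.10.

W = (0.00, 0.00) ✓; WH at -12.20° ✓; |WH| = 42.50 ✓; ∠WHK = 94.00° ✓; |HK| = 15.60 ✓; ∠(HK, KL) = 90.00° ✓; |KL| = 15.70 ✗.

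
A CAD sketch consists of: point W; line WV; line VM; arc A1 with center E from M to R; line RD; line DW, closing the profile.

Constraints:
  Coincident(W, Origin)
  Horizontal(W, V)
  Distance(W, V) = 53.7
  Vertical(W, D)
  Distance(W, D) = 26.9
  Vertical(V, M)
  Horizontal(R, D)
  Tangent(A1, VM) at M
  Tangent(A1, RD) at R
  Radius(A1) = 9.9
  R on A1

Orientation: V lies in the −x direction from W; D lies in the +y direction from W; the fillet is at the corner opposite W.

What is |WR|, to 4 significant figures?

51.40

W is at the origin; W and V share the same y with |WV| = 53.7 and V on the −x side, so V = (-53.70, 0.000). W and D share the same x with |WD| = 26.9 and D on the +y side, so D = (0.000, 26.90). The virtual corner opposite W is at (-53.70, 26.90). Tangency of A1 to VM means the radius EM is perpendicular to VM and since A1 is tangent to RD there, ER ⟂ RD, with radius 9.9, so the center E sits 9.9 in from both sides at E = (-43.80, 17.00). That places the tangent points at M = (-53.70, 17.00) on VM and R = (-43.80, 26.90) on RD. Then |WR| = |R − W| = 51.40.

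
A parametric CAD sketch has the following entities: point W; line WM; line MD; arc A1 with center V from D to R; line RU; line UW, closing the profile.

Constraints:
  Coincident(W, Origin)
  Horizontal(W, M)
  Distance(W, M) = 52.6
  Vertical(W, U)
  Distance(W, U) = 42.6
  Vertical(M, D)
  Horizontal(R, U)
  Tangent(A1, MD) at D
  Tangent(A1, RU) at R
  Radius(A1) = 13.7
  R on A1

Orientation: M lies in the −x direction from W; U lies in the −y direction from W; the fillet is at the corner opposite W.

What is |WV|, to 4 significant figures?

48.46

W is at the origin; W and M share the same y with |WM| = 52.6 and M on the −x side, so M = (-52.60, 0.000). W and U share the same x with |WU| = 42.6 and U on the −y side, so U = (0.000, -42.60). The virtual corner opposite W is at (-52.60, -42.60). The tangent condition forces VD to be normal to MD and since A1 is tangent to RU there, VR ⟂ RU, with radius 13.7, so the center V sits 13.7 in from both sides at V = (-38.90, -28.90). Then |WV| = |V − W| = 48.46.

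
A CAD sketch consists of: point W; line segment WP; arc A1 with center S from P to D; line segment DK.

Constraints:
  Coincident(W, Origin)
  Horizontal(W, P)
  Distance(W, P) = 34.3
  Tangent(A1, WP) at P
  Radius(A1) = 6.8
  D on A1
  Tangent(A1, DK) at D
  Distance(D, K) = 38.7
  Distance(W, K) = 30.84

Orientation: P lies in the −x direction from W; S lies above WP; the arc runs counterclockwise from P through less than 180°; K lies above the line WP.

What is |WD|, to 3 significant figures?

29.4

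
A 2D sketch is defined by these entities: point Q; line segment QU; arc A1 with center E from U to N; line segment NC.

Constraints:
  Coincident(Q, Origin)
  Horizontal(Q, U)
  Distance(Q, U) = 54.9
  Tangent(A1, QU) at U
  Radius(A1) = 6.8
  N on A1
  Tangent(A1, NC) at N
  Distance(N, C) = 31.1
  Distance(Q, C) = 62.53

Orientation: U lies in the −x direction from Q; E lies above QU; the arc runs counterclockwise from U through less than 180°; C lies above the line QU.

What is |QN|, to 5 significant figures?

48.630

Checks: Q = (0.00, 0.00) ✓; |EN| = 6.800 ✓; ∠(EN, NC) = 90.00° ✓; |NC| = 31.10 ✓; |QC| = 62.53 ✓.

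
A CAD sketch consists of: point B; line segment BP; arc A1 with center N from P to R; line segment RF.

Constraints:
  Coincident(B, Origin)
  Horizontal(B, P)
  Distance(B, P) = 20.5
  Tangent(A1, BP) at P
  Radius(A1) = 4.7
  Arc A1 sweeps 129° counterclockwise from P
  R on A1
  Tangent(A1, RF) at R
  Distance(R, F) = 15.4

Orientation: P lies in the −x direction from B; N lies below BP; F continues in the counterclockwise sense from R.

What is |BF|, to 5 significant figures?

24.378

On A1, P sits at bearing 90° from N; a 129° counterclockwise sweep puts R at bearing 219°, so R = N + 4.7·(cos 219°, sin 219°) = (-24.153, -7.6578). Tangency of A1 to RF means the radius NR is perpendicular to RF, so RF runs along (−sin 219°, cos 219°); with |RF| = 15.4, F = (-14.461, -19.626). Then |BF| = |F − B| = 24.378.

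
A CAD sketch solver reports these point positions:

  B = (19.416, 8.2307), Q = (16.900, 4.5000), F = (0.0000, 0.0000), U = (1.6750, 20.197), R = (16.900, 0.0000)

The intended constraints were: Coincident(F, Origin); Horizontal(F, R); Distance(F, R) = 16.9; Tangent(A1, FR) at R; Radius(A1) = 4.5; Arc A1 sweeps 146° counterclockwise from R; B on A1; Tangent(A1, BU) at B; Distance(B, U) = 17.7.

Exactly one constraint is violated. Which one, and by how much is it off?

Distance(B, U) = 17.7 — off by 3.70.

F = (0.00, 0.00) ✓; F.y = 0.00, R.y = 0.00 ✓; |FR| = 16.90 ✓; ∠(QR, RF) = 90.00° ✓; |QR| = 4.500 ✓; bearing(Q→B) − bearing(Q→R) = 146.0° ✓; |QB| = 4.500 ✓; ∠(QB, BU) = 90.00° ✓; |BU| = 21.40 ✗.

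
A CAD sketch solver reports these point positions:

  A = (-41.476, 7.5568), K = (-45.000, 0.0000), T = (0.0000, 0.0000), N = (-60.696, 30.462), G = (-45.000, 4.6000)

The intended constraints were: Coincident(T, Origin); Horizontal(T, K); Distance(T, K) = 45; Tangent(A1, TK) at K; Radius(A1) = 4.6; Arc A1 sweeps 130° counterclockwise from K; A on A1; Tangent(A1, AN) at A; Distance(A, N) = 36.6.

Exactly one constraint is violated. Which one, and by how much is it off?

Distance(A, N) = 36.6 — off by 6.70.

T = (0.00, 0.00) ✓; T.y = 0.00, K.y = 0.00 ✓; |TK| = 45.00 ✓; ∠(GK, KT) = 90.00° ✓; |GK| = 4.600 ✓; bearing(G→A) − bearing(G→K) = 130.0° ✓; |GA| = 4.600 ✓; ∠(GA, AN) = 90.00° ✓; |AN| = 29.90 ✗.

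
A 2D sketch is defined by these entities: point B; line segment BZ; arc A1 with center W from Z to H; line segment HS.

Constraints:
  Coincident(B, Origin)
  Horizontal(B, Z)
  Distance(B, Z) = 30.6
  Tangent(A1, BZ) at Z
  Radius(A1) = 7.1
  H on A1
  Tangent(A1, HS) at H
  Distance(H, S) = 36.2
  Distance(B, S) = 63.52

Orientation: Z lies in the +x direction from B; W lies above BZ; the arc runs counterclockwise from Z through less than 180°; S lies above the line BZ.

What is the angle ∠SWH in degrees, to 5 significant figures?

78.903°

Checks: B.y = 0.00, Z.y = 0.00 ✓; |WH| = 7.100 ✓; ∠(WH, HS) = 90.00° ✓; |HS| = 36.20 ✓; |BS| = 63.52 ✓.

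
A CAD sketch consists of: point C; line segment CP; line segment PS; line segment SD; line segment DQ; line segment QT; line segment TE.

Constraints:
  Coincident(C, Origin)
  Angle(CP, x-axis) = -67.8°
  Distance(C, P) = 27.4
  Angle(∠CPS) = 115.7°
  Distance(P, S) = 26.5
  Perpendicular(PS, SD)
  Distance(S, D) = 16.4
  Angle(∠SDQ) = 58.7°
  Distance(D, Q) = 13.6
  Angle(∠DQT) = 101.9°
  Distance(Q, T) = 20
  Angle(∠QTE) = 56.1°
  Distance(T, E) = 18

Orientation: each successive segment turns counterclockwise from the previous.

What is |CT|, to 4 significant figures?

47.82

C is at the origin; CP runs at -67.8° with length 27.4, so P = (10.35, -25.37). ∠CPS = 115.7° gives PS at -3.500° from the x-axis; with |PS| = 26.5, S = (36.80, -26.99). PS is perpendicular to SD, so SD runs at 86.50°; with |SD| = 16.4, D = (37.80, -10.62). ∠SDQ = 58.7° gives DQ at -152.2° from the x-axis; with |DQ| = 13.6, Q = (25.77, -16.96). ∠DQT = 101.9° gives QT at -74.10° from the x-axis; with |QT| = 20.0, T = (31.25, -36.19). Then |CT| = |T − C| = 47.82.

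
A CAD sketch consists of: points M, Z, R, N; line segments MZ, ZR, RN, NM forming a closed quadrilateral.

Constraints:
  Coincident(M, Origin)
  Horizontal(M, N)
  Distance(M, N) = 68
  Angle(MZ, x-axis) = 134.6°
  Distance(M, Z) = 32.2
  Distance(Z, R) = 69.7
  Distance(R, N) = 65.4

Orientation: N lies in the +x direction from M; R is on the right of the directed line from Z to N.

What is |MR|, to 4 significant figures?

39.04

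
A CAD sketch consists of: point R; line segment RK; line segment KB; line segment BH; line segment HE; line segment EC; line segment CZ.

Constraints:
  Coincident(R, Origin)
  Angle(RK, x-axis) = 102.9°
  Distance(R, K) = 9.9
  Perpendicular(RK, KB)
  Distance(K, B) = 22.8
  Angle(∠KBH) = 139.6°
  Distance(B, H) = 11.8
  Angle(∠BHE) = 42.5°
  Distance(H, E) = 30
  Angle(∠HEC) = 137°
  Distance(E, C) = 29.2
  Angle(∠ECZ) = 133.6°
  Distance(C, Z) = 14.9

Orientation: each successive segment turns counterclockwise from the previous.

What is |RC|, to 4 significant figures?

28.66

R is at the origin; RK runs at 102.9° with length 9.9, so K = (-2.210, 9.650). RK ⟂ KB, so KB runs at -167.1°; with |KB| = 22.8, B = (-24.43, 4.560). ∠KBH = 139.6° gives BH at -126.7° from the x-axis; with |BH| = 11.8, H = (-31.49, -4.901). ∠BHE = 42.5° gives HE at 10.80° from the x-axis; with |HE| = 30.0, E = (-2.018, 0.7205). ∠HEC = 137.0° gives EC at 53.80° from the x-axis; with |EC| = 29.2, C = (15.23, 24.28). Then |RC| = |C − R| = 28.66.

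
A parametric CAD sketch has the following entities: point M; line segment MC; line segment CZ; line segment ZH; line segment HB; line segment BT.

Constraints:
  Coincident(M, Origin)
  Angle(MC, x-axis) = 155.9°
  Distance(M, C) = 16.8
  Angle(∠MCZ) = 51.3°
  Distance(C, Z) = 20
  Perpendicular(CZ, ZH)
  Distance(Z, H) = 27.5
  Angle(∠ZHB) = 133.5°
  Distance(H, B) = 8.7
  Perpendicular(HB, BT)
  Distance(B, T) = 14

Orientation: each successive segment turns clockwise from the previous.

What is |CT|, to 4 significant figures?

23.68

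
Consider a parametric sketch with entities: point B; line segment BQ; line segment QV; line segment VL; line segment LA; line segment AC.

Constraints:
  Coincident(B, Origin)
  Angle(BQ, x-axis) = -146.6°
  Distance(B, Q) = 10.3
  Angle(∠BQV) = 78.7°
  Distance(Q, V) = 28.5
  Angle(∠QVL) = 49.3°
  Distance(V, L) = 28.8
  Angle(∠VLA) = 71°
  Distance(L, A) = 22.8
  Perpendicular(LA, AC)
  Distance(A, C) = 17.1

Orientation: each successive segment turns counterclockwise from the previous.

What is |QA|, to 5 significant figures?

2.7927

∠QVL = 49.3° gives VL at 85.400° from the x-axis; with |VL| = 28.8, L = (13.758, 2.7795). ∠VLA = 71.0° gives LA at -165.60° from the x-axis; with |LA| = 22.8, A = (-8.3262, -2.8906). Then |QA| = |A − Q| = 2.7927.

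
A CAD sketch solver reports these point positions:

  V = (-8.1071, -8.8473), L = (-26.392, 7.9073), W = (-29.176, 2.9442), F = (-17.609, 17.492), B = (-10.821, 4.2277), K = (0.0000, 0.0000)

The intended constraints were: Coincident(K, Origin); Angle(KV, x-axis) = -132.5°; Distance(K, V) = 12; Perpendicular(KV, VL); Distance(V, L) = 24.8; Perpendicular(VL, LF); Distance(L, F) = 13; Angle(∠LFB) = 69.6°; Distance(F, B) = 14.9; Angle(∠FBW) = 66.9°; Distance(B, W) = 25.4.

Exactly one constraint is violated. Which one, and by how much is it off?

Distance(B, W) = 25.4 — off by 7.00.

K = (0.00, 0.00) ✓; KV at -132.5° ✓; |KV| = 12.00 ✓; ∠(KV, VL) = 90.00° ✓; |VL| = 24.80 ✓; ∠(VL, LF) = 90.00° ✓; |LF| = 13.00 ✓; ∠LFB = 69.60° ✓; |FB| = 14.90 ✓; ∠FBW = 66.90° ✓; |BW| = 18.40 ✗.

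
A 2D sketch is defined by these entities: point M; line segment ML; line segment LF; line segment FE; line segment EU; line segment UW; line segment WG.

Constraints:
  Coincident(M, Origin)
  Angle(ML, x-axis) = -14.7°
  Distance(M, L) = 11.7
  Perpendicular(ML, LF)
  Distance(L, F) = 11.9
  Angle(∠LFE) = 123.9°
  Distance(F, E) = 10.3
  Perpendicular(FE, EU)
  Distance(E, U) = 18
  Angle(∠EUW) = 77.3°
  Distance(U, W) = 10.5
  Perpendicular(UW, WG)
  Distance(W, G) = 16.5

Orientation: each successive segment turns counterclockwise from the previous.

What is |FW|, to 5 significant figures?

15.692

M is at the origin; ML runs at -14.7° with length 11.7, so L = (11.317, -2.9690). ML is perpendicular to LF, so LF runs at 75.300°; with |LF| = 11.9, F = (14.337, 8.5415). ∠LFE = 123.9° gives FE at 131.40° from the x-axis; with |FE| = 10.3, E = (7.5252, 16.268). FE is perpendicular to EU, so EU runs at -138.60°; with |EU| = 18.0, U = (-5.9768, 4.3640). ∠EUW = 77.3° gives UW at -35.900° from the x-axis; with |UW| = 10.5, W = (2.5287, -1.7929). Then |FW| = |W − F| = 15.692.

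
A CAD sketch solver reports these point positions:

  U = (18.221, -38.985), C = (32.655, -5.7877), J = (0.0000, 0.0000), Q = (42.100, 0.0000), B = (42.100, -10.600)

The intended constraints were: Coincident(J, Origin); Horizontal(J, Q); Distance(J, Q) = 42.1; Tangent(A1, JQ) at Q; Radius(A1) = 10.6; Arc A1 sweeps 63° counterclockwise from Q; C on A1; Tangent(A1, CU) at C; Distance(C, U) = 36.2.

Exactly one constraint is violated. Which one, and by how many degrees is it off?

Tangent(A1, CU) at C — off by 3.50°.

J = (0.00, 0.00) ✓; J.y = 0.00, Q.y = 0.00 ✓; |JQ| = 42.10 ✓; ∠(BQ, QJ) = 90.00° ✓; |BQ| = 10.60 ✓; bearing(B→C) − bearing(B→Q) = 63.00° ✓; |BC| = 10.60 ✓; ∠(BC, CU) = 86.50° ✗; |CU| = 36.20 ✓.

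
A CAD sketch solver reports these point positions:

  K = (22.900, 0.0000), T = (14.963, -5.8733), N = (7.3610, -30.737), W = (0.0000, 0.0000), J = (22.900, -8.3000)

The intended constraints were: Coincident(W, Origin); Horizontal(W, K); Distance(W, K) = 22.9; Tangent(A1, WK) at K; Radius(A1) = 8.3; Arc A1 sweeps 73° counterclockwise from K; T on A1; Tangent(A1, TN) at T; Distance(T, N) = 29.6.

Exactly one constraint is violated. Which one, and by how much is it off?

Distance(T, N) = 29.6 — off by 3.60.

W = (0.00, 0.00) ✓; W.y = 0.00, K.y = 0.00 ✓; |WK| = 22.90 ✓; ∠(JK, KW) = 90.00° ✓; |JK| = 8.300 ✓; bearing(J→T) − bearing(J→K) = 73.00° ✓; |JT| = 8.300 ✓; ∠(JT, TN) = 90.00° ✓; |TN| = 26.00 ✗.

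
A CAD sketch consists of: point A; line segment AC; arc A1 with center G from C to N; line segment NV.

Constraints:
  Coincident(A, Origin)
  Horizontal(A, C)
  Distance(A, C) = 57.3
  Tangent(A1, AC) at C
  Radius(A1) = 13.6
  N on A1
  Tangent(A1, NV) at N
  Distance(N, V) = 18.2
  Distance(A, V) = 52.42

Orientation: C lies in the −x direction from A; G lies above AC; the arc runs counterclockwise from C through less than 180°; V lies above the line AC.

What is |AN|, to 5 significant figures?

45.521

A is at the origin; AC is horizontal with |AC| = 57.3 and C on the −x side, so C = (-57.300, 0.0000). Tangency of A1 to AC means the radius GC is perpendicular to AC, so G = C + (0, 13.6) = (-57.300, 13.600). Since GN ⟂ NV (tangency), |GV| = √(13.6² + 18.2²) = 22.720 regardless of where N sits on A1. So V lies on both circle(A, 52.42) and circle(G, 22.720); the above-AC intersection is V = (-42.432, 30.780). N is the foot of the tangent from V: N = (-43.735, 12.626).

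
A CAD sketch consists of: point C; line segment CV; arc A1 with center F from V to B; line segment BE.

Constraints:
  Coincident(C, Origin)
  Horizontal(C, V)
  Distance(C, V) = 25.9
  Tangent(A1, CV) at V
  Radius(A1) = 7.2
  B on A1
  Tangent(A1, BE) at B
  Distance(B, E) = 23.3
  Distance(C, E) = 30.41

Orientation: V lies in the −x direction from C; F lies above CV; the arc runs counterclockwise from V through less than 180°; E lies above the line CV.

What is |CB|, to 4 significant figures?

19.68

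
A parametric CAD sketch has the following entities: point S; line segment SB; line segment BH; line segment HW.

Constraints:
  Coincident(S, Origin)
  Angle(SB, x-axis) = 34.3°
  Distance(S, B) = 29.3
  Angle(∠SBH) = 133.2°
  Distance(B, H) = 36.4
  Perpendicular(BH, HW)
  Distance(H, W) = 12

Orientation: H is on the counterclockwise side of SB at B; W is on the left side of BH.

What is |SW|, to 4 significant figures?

57.23

S is at the origin; SB runs at 34.3° with length 29.3, so B = 29.3·(cos 34.3°, sin 34.3°) = (24.20, 16.51). ∠SBH = 133.2°, so BH runs at 34.3° + (180° − 133.2°) = 81.10° from the x-axis; with |BH| = 36.4, H = B + 36.4·(cos 81.10°, sin 81.10°) = (29.84, 52.47). BH ⟂ HW; with |HW| = 12.0 on the left of BH, W = H + 12.0·(-0.9880, 0.1547) = (17.98, 54.33). Then |SW| = |W − S| = 57.23.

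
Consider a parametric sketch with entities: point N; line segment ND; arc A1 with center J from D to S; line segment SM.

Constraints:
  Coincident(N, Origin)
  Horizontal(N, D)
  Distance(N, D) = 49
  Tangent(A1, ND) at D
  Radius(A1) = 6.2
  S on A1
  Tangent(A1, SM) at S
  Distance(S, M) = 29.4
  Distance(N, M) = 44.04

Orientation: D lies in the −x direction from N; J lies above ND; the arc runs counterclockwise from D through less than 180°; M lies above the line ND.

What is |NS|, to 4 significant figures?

43.47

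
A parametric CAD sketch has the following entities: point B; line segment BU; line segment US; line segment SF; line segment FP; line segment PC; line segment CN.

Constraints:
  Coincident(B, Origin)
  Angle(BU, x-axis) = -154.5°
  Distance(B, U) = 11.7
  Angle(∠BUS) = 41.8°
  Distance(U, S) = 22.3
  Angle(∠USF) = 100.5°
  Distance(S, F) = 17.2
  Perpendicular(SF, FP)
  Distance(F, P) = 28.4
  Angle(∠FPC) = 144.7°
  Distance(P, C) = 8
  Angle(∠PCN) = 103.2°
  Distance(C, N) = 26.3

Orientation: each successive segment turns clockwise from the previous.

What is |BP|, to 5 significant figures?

18.163

B is at the origin; BU runs at -154.5° with length 11.7, so U = (-10.560, -5.0370). ∠BUS = 41.8° gives US at 67.300° from the x-axis; with |US| = 22.3, S = (-1.9545, 15.536). ∠USF = 100.5° gives SF at -12.200° from the x-axis; with |SF| = 17.2, F = (14.857, 11.901). The perpendicularity gives FP at right angles to SF, so FP runs at -102.20°; with |FP| = 28.4, P = (8.8554, -15.858). Then |BP| = |P − B| = 18.163.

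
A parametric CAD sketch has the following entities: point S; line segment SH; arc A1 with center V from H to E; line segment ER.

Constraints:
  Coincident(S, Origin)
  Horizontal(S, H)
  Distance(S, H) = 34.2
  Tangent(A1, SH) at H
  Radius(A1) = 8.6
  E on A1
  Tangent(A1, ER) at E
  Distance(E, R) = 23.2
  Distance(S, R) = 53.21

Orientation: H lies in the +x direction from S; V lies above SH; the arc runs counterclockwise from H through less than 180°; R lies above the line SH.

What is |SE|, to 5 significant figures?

43.669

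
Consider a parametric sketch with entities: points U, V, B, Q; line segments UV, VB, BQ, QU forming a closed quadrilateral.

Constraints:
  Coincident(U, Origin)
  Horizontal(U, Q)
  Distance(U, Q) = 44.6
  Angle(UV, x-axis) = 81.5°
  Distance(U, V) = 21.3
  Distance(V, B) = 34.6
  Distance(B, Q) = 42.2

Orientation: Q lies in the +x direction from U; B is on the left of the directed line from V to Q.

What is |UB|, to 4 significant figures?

51.39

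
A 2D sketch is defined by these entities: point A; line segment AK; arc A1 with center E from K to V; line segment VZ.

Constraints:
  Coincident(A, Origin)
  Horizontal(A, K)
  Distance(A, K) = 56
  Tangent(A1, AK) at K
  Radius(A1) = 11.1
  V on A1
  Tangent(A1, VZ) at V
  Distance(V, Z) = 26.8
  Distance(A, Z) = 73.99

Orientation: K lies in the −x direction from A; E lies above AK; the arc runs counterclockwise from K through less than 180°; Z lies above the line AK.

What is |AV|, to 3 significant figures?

50.2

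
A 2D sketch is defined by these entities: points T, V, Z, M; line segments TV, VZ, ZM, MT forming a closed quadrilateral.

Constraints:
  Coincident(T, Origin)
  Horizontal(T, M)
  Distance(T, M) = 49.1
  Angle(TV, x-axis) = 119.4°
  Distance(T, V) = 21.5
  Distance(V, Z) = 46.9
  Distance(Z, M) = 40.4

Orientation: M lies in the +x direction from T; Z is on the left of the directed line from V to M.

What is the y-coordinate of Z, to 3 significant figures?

36.9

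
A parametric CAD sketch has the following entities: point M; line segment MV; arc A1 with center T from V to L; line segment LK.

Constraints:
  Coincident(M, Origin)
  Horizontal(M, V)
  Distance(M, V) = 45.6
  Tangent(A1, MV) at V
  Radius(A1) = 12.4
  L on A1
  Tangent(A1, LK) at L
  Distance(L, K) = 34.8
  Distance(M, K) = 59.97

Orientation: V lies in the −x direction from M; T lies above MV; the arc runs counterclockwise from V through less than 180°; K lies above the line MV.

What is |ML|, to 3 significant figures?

35.8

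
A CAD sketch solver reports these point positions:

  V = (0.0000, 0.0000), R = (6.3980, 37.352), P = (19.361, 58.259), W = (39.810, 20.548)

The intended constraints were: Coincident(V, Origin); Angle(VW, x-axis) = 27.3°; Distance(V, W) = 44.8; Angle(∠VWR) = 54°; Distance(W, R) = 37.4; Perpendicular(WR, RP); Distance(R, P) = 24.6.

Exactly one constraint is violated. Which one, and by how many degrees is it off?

Perpendicular(WR, RP) — off by 5.10°.

V = (0.00, 0.00) ✓; VW at 27.30° ✓; |VW| = 44.80 ✓; ∠VWR = 54.00° ✓; |WR| = 37.40 ✓; ∠(WR, RP) = 95.10° ✗; |RP| = 24.60 ✓.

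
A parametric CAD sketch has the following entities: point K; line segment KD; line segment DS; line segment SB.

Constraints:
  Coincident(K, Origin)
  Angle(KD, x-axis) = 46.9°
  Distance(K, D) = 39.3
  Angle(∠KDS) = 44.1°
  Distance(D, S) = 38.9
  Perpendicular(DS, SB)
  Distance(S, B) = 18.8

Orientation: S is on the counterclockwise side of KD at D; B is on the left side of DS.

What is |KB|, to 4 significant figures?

13.68

K is at the origin; KD runs at 46.9° with length 39.3, so D = 39.3·(cos 46.9°, sin 46.9°) = (26.85, 28.70). ∠KDS = 44.1°, so DS runs at 46.9° + (180° − 44.1°) = 182.8° from the x-axis; with |DS| = 38.9, S = D + 38.9·(cos 182.8°, sin 182.8°) = (-12.00, 26.80). DS is perpendicular to SB; with |SB| = 18.8 on the left of DS, B = S + 18.8·(0.04885, -0.9988) = (-11.08, 8.018). Then |KB| = |B − K| = 13.68.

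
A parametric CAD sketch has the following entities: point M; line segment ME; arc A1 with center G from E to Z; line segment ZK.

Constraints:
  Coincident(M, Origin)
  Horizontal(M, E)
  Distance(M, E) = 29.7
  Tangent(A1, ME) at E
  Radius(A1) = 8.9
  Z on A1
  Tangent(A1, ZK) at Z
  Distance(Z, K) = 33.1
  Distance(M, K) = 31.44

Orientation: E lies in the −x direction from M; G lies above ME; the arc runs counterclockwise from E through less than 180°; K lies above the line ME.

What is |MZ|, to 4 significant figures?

22.68

Checks: |GZ| = 8.900 ✓; ∠(GZ, ZK) = 90.00° ✓; |ZK| = 33.10 ✓; |MK| = 31.44 ✓.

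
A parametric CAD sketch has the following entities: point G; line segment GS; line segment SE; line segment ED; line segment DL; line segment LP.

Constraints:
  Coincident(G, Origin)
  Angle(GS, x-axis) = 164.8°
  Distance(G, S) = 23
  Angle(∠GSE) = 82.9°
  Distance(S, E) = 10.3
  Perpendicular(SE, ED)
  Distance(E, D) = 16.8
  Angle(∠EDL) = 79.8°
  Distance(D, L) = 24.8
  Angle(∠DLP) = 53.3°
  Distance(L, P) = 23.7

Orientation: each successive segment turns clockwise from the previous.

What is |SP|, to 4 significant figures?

4.955

∠EDL = 79.8° gives DL at -122.5° from the x-axis; with |DL| = 24.8, L = (-16.07, -11.73). ∠DLP = 53.3° gives LP at 110.8° from the x-axis; with |LP| = 23.7, P = (-24.48, 10.42). Then |SP| = |P − S| = 4.955.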